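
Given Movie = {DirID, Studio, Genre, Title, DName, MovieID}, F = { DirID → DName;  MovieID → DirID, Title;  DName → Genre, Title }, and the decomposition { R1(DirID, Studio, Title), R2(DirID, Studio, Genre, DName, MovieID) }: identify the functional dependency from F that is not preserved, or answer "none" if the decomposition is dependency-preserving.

Check DName → Genre, Title: no single fragment contains all of {Genre, Title, DName}, and the restricted closure of {DName} across the fragments never reaches {Genre, Title}.
DirID → DName is preserved.
MovieID → DirID, Title is preserved.

DName → Genre, Title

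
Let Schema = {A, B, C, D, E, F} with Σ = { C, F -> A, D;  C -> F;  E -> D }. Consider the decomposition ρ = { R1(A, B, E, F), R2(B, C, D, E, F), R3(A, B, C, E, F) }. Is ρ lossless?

Yes

Chase test. Columns are A, B, C, D, E, F; row i has aⱼ where attribute j ∈ Ri, else bᵢⱼ.
Initial tableau (one row per fragment):
  row 1: a1 a2 b13 b14 a5 a6
  row 2: b21 a2 a3 a4 a5 a6
  row 3: a1 a2 a3 b34 a5 a6
Rows 2 and 3 agree on C, F; apply C, F→A, D and equate their A, D entries.
Rows 1 and 2 agree on E; apply E→D and equate their D entries.
Row 2 is now all distinguished symbols — the join is lossless.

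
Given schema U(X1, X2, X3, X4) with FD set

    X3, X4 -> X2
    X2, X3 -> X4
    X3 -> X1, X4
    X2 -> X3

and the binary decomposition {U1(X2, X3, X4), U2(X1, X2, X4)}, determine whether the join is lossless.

Yes

Common attributes: U1 ∩ U2 = {X2, X4}.
Closure of {X2, X4}: X2 → X3 applies, adding X3; X3 → X1, X4 applies, adding X1. So (X2, X4)⁺ = {X1, X2, X3, X4}.
This closure contains every attribute of U1, so U1 ∩ U2 → U1. The join is lossless.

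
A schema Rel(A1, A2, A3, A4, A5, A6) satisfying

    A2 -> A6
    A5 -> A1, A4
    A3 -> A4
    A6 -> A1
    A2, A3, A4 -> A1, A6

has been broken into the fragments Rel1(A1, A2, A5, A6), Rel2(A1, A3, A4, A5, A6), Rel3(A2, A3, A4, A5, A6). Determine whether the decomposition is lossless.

Yes

Chase test. Columns are A1, A2, A3, A4, A5, A6; row i has aⱼ where attribute j ∈ Reli, else bᵢⱼ.
Initial tableau (one row per fragment):
  row 1: a1 a2 b13 b14 a5 a6
  row 2: a1 b22 a3 a4 a5 a6
  row 3: b31 a2 a3 a4 a5 a6
Rows 1 and 2 agree on A5; apply A5→A1, A4 and equate their A1, A4 entries.
Rows 1 and 3 agree on A5; apply A5→A1, A4 and equate their A1, A4 entries.
Row 3 is now all distinguished symbols — the join is lossless.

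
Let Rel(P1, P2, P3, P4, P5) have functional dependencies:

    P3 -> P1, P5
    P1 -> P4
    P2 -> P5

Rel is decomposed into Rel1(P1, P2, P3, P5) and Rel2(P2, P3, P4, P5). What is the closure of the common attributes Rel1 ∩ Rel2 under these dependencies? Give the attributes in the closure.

Rel1 ∩ Rel2 = {P2, P3, P5}.
P3 → P1, P5 applies, adding P1
P1 → P4 applies, adding P4
Closure: {P1, P2, P3, P4, P5}.

P1, P2, P3, P4, P5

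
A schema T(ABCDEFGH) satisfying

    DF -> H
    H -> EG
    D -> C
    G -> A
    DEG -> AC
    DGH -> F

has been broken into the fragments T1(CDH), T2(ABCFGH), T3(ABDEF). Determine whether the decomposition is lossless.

Chase test. Columns are ABCDEFGH; row i has aⱼ where attribute j ∈ Ti, else bᵢⱼ.
Initial tableau (one row per fragment):
  row 1: b11 b12 a3 a4 b15 b16 b17 a8
  row 2: a1 a2 a3 b24 b25 a6 a7 a8
  row 3: a1 a2 b33 a4 a5 a6 b37 b38
Rows 1 and 2 agree on H; apply H→EG and equate their EG entries.
Rows 1 and 3 agree on D; apply D→C and equate their C entries.
Rows 1 and 2 agree on G; apply G→A and equate their A entries.
No row becomes fully distinguished — the join is lossy.

No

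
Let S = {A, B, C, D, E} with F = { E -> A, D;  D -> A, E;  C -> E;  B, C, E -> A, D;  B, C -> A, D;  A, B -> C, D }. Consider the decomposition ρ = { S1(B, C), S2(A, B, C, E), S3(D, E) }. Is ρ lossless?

Chase test. Columns are A, B, C, D, E; row i has aⱼ where attribute j ∈ Si, else bᵢⱼ.
Initial tableau (one row per fragment):
  row 1: b11 a2 a3 b14 b15
  row 2: a1 a2 a3 b24 a5
  row 3: b31 b32 b33 a4 a5
Rows 2 and 3 agree on E; apply E→A, D and equate their A, D entries.
Rows 1 and 2 agree on C; apply C→E and equate their E entries.
Rows 1 and 2 agree on B, C, E; apply B, C, E→A, D and equate their A, D entries.
Row 1 is now all distinguished symbols — the join is lossless.

Yes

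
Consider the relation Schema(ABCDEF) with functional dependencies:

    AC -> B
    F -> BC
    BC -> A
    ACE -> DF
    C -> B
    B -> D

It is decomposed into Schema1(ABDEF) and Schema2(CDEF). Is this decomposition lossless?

Common attributes: Schema1 ∩ Schema2 = {DEF}.
Closure of {DEF}: F → BC applies, adding BC; BC → A applies, adding A. So (DEF)⁺ = {ABCDEF}.
This closure contains every attribute of Schema1, so Schema1 ∩ Schema2 → Schema1. The join is lossless.

Yes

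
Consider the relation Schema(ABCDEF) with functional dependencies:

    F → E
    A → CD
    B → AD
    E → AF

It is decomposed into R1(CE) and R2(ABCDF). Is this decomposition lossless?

Common attributes: R1 ∩ R2 = {C}.
No dependency enlarges {C}, so (C)⁺ = {C}.
The closure contains neither all of R1 = {CE} nor all of R2 = {ABCDF}, so the common attributes are not a superkey of either fragment. The join is lossy.

No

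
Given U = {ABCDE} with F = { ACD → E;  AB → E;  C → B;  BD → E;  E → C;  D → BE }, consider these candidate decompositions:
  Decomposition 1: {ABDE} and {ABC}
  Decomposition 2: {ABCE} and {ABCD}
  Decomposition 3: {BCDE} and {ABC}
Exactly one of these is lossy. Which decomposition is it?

Decomposition 3

Decomposition 1: common = {AB}, closure = {ABCE} → lossless.
Decomposition 2: common = {ABC}, closure = {ABCE} → lossless.
Decomposition 3: common = {BC}, closure = {BC} → lossy.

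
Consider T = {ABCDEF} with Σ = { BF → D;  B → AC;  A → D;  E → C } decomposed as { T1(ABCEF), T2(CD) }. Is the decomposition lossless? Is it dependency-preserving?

lossy and not dependency-preserving

Lossless test: (C)⁺ = {C}, which is a superkey of neither fragment — lossy.
Dependency preservation: the restricted closure of {BF} across the fragments never reaches {D}, so BF → D cannot be enforced without a join — not preserved.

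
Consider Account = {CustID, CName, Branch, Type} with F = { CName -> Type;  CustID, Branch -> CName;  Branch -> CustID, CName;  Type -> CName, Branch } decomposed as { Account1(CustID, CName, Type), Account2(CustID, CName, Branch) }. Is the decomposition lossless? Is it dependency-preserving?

lossless and dependency-preserving

Lossless test: (CustID, CName)⁺ = {CustID, CName, Branch, Type}, which contains all of one fragment — lossless.
Dependency preservation: Type → CName, Branch is not contained in any single fragment, but the restricted closure of its left-hand side across the fragments still reaches the right-hand side; the remaining FDs each lie inside some fragment. All dependencies are preserved.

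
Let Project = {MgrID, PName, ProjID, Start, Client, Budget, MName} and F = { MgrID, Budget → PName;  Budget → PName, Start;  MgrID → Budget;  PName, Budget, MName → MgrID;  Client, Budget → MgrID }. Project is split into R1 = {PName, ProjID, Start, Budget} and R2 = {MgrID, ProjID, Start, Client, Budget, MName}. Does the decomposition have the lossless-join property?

Yes

Common attributes: R1 ∩ R2 = {ProjID, Start, Budget}.
Closure of {ProjID, Start, Budget}: Budget → PName, Start applies, adding PName. So (ProjID, Start, Budget)⁺ = {PName, ProjID, Start, Budget}.
This closure contains every attribute of R1, so R1 ∩ R2 → R1. The join is lossless.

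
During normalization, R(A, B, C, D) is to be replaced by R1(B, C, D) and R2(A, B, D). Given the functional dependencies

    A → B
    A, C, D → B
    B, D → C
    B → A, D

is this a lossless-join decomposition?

Yes

Common attributes: R1 ∩ R2 = {B, D}.
Closure of {B, D}: B, D → C applies, adding C; B → A, D applies, adding A. So (B, D)⁺ = {A, B, C, D}.
This closure contains every attribute of R1, so R1 ∩ R2 → R1. The join is lossless.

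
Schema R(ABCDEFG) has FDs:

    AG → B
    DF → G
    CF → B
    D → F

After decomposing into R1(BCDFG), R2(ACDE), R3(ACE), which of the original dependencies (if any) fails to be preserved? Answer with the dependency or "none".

AG → B

Check AG → B: no single fragment contains all of {ABG}, and the restricted closure of {AG} across the fragments never reaches {B}.
DF → G is preserved.
CF → B is preserved.
D → F is preserved.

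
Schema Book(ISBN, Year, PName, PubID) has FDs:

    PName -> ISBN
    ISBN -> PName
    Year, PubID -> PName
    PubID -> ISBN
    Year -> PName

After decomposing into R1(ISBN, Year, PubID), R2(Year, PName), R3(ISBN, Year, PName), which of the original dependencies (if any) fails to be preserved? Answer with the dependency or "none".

PName → ISBN lies within R3.
ISBN → PName lies within R3.
Year, PubID → PName: restricted closure across fragments reaches PName.
PubID → ISBN lies within R1.
Year → PName lies within R2.
Every dependency is enforceable on the fragments, so the decomposition is dependency-preserving.

none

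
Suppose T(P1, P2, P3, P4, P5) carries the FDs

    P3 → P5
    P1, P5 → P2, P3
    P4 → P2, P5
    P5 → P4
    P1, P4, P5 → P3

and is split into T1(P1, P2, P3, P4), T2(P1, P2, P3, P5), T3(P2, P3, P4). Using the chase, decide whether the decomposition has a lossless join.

Chase test. Columns are P1, P2, P3, P4, P5; row i has aⱼ where attribute j ∈ Ti, else bᵢⱼ.
Initial tableau (one row per fragment):
  row 1: a1 a2 a3 a4 b15
  row 2: a1 a2 a3 b24 a5
  row 3: b31 a2 a3 a4 b35
Rows 1 and 2 agree on P3; apply P3→P5 and equate their P5 entries.
Rows 1 and 3 agree on P3; apply P3→P5 and equate their P5 entries.
Rows 1 and 2 agree on P5; apply P5→P4 and equate their P4 entries.
Row 1 is now all distinguished symbols — the join is lossless.

Yes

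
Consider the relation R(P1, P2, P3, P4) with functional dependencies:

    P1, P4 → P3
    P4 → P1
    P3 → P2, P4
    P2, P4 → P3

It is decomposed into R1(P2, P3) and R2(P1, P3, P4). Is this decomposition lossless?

Common attributes: R1 ∩ R2 = {P3}.
Closure of {P3}: P3 → P2, P4 applies, adding P2, P4; P4 → P1 applies, adding P1. So (P3)⁺ = {P1, P2, P3, P4}.
This closure contains every attribute of R1, so R1 ∩ R2 → R1. The join is lossless.

Yes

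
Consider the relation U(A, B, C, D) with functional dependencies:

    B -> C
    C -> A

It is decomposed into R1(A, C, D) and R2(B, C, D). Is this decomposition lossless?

Common attributes: R1 ∩ R2 = {C, D}.
Closure of {C, D}: C → A applies, adding A. So (C, D)⁺ = {A, C, D}.
This closure contains every attribute of R1, so R1 ∩ R2 → R1. The join is lossless.

Yes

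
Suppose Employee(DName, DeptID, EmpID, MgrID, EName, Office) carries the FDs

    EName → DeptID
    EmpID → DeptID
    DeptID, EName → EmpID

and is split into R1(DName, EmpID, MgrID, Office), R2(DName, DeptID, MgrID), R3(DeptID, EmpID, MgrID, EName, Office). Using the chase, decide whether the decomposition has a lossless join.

No

Chase test. Columns are DName, DeptID, EmpID, MgrID, EName, Office; row i has aⱼ where attribute j ∈ Ri, else bᵢⱼ.
Initial tableau (one row per fragment):
  row 1: a1 b12 a3 a4 b15 a6
  row 2: a1 a2 b23 a4 b25 b26
  row 3: b31 a2 a3 a4 a5 a6
Rows 1 and 3 agree on EmpID; apply EmpID→DeptID and equate their DeptID entries.
No row becomes fully distinguished — the join is lossy.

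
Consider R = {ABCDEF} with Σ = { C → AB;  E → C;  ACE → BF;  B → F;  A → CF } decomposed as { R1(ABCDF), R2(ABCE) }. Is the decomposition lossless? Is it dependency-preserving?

Lossless test: (ABC)⁺ = {ABCF}, which is a superkey of neither fragment — lossy.
Dependency preservation: ACE → BF is not contained in any single fragment, but the restricted closure of its left-hand side across the fragments still reaches the right-hand side; the remaining FDs each lie inside some fragment. All dependencies are preserved.

lossy but dependency-preserving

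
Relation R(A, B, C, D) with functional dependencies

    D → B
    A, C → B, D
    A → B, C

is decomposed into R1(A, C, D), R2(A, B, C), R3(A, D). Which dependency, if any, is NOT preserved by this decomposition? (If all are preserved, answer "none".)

D → B

Check D → B: no single fragment contains all of {B, D}, and the restricted closure of {D} across the fragments never reaches {B}.
A, C → B, D is preserved.
A → B, C is preserved.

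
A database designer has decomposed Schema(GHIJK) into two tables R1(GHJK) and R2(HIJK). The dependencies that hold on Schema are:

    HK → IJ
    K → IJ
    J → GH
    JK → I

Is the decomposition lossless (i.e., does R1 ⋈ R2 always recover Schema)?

Yes

Common attributes: R1 ∩ R2 = {HJK}.
Closure of {HJK}: HK → IJ applies, adding I; J → GH applies, adding G. So (HJK)⁺ = {GHIJK}.
This closure contains every attribute of R1, so R1 ∩ R2 → R1. The join is lossless.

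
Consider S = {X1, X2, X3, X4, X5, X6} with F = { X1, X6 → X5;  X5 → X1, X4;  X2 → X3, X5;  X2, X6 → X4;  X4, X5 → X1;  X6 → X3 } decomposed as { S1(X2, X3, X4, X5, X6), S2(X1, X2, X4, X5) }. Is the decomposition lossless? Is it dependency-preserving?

Lossless test: (X2, X4, X5)⁺ = {X1, X2, X3, X4, X5}, which contains all of one fragment — lossless.
Dependency preservation: the restricted closure of {X1, X6} across the fragments never reaches {X5}, so X1, X6 → X5 cannot be enforced without a join — not preserved.

lossless but not dependency-preserving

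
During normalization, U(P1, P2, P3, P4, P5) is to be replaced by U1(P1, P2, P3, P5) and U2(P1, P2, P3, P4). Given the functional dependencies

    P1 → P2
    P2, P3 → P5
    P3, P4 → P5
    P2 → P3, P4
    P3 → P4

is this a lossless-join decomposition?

Common attributes: U1 ∩ U2 = {P1, P2, P3}.
Closure of {P1, P2, P3}: P2, P3 → P5 applies, adding P5; P2 → P3, P4 applies, adding P4. So (P1, P2, P3)⁺ = {P1, P2, P3, P4, P5}.
This closure contains every attribute of U1, so U1 ∩ U2 → U1. The join is lossless.

Yes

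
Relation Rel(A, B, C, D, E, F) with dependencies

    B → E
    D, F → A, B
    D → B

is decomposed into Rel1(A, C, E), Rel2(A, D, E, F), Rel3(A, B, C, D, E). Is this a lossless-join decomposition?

No

Chase test. Columns are A, B, C, D, E, F; row i has aⱼ where attribute j ∈ Reli, else bᵢⱼ.
Initial tableau (one row per fragment):
  row 1: a1 b12 a3 b14 a5 b16
  row 2: a1 b22 b23 a4 a5 a6
  row 3: a1 a2 a3 a4 a5 b36
Rows 2 and 3 agree on D; apply D→B and equate their B entries.
No row becomes fully distinguished — the join is lossy.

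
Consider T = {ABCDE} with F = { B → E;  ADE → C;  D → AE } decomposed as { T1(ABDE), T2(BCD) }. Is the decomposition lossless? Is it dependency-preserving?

Lossless test: (BD)⁺ = {ABCDE}, which contains all of one fragment — lossless.
Dependency preservation: ADE → C is not contained in any single fragment, but the restricted closure of its left-hand side across the fragments still reaches the right-hand side; the remaining FDs each lie inside some fragment. All dependencies are preserved.

lossless and dependency-preserving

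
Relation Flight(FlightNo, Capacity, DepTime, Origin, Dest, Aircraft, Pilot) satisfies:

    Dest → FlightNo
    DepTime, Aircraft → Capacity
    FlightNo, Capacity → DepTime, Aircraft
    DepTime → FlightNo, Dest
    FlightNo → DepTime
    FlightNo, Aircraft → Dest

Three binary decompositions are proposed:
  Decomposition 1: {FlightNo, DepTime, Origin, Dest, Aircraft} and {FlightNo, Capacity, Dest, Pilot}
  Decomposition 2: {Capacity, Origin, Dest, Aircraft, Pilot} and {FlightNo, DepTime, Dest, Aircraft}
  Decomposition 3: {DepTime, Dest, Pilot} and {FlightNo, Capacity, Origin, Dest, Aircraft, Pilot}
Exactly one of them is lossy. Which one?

Decomposition 1: common = {FlightNo, Dest}, closure = {FlightNo, DepTime, Dest} → lossy.
Decomposition 2: common = {Dest, Aircraft}, closure = {FlightNo, Capacity, DepTime, Dest, Aircraft} → lossless.
Decomposition 3: common = {Dest, Pilot}, closure = {FlightNo, DepTime, Dest, Pilot} → lossless.

Decomposition 1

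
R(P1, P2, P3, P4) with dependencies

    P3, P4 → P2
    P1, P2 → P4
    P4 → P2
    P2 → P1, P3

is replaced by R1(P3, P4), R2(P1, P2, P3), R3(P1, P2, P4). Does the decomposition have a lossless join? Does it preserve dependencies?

Lossless test (chase): Rows 2 and 3 agree on P1, P2; apply P1, P2→P4 and equate their P4 entries. Rows 1 and 2 agree on P4; apply P4→P2 and equate their P2 entries. Rows 1 and 2 agree on P2; apply P2→P1, P3 and equate their P1, P3 entries. Rows 1 and 3 agree on P2; apply P2→P1, P3 and equate their P1, P3 entries. Row 1 is now all distinguished symbols — the join is lossless.
Dependency preservation: P3, P4 → P2 is not contained in any single fragment, but the restricted closure of its left-hand side across the fragments still reaches the right-hand side; the remaining FDs each lie inside some fragment. All dependencies are preserved.

lossless and dependency-preserving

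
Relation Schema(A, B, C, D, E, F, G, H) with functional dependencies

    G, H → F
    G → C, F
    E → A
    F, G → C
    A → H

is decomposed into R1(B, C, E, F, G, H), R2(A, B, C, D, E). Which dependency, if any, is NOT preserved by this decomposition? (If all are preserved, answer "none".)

A → H

Check A → H: no single fragment contains all of {A, H}, and the restricted closure of {A} across the fragments never reaches {H}.
G, H → F is preserved.
G → C, F is preserved.
E → A is preserved.
F, G → C is preserved.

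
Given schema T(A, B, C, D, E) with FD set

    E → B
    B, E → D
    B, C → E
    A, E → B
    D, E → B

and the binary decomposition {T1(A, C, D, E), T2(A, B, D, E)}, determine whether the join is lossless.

Common attributes: T1 ∩ T2 = {A, D, E}.
Closure of {A, D, E}: E → B applies, adding B. So (A, D, E)⁺ = {A, B, D, E}.
This closure contains every attribute of T2, so T1 ∩ T2 → T2. The join is lossless.

Yes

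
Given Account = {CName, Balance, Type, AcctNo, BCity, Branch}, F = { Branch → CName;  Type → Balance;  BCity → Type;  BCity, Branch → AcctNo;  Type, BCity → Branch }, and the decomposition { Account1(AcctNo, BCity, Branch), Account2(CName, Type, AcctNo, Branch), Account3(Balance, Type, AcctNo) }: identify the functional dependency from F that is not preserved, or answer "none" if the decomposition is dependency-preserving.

Check BCity → Type: no single fragment contains all of {Type, BCity}, and the restricted closure of {BCity} across the fragments never reaches {Type}.
Branch → CName is preserved.
Type → Balance is preserved.
BCity, Branch → AcctNo is preserved.
Type, BCity → Branch is preserved.

BCity → Type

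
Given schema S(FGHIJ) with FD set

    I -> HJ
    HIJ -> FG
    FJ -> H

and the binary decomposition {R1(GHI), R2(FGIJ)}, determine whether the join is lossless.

Common attributes: R1 ∩ R2 = {GI}.
Closure of {GI}: I → HJ applies, adding HJ; HIJ → FG applies, adding F. So (GI)⁺ = {FGHIJ}.
This closure contains every attribute of R1, so R1 ∩ R2 → R1. The join is lossless.

Yes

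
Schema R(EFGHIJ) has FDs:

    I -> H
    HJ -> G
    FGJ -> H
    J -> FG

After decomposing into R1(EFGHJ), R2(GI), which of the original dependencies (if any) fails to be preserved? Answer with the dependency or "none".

I -> H

Check I → H: no single fragment contains all of {HI}, and the restricted closure of {I} across the fragments never reaches {H}.
HJ → G is preserved.
FGJ → H is preserved.
J → FG is preserved.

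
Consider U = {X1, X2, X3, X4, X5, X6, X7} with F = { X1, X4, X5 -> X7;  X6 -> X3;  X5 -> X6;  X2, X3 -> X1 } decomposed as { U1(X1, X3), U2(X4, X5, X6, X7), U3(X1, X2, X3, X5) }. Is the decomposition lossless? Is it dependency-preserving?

Lossless test (chase): Rows 2 and 3 agree on X5; apply X5→X6 and equate their X6 entries. Rows 2 and 3 agree on X6; apply X6→X3 and equate their X3 entries. No row becomes fully distinguished — the join is lossy.
Dependency preservation: the restricted closure of {X1, X4, X5} across the fragments never reaches {X7}, so X1, X4, X5 → X7 cannot be enforced without a join — not preserved.

lossy and not dependency-preserving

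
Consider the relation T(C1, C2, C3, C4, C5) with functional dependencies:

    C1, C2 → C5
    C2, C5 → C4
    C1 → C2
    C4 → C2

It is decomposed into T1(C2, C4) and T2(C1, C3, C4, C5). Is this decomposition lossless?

Common attributes: T1 ∩ T2 = {C4}.
Closure of {C4}: C4 → C2 applies, adding C2. So (C4)⁺ = {C2, C4}.
This closure contains every attribute of T1, so T1 ∩ T2 → T1. The join is lossless.

Yes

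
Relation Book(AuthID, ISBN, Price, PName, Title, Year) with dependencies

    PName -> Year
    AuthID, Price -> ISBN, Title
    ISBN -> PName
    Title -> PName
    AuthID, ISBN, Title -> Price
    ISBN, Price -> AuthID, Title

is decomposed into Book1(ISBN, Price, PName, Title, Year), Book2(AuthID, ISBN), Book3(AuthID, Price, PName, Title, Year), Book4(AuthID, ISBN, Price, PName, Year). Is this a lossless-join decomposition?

Chase test. Columns are AuthID, ISBN, Price, PName, Title, Year; row i has aⱼ where attribute j ∈ Booki, else bᵢⱼ.
Initial tableau (one row per fragment):
  row 1: b11 a2 a3 a4 a5 a6
  row 2: a1 a2 b23 b24 b25 b26
  row 3: a1 b32 a3 a4 a5 a6
  row 4: a1 a2 a3 a4 b45 a6
Rows 3 and 4 agree on AuthID, Price; apply AuthID, Price→ISBN, Title and equate their ISBN, Title entries.
Rows 1 and 2 agree on ISBN; apply ISBN→PName and equate their PName entries.
Rows 1 and 3 agree on ISBN, Price; apply ISBN, Price→AuthID, Title and equate their AuthID, Title entries.
Rows 1 and 2 agree on PName; apply PName→Year and equate their Year entries.
Row 1 is now all distinguished symbols — the join is lossless.

Yes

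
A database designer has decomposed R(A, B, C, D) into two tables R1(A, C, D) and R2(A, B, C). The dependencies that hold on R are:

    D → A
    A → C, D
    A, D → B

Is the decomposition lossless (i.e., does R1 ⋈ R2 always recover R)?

Yes

Common attributes: R1 ∩ R2 = {A, C}.
Closure of {A, C}: A → C, D applies, adding D; A, D → B applies, adding B. So (A, C)⁺ = {A, B, C, D}.
This closure contains every attribute of R1, so R1 ∩ R2 → R1. The join is lossless.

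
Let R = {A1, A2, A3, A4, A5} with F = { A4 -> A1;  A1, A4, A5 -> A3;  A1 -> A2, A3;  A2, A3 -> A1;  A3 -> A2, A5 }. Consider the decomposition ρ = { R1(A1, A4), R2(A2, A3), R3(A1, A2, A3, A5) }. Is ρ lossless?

Yes

Chase test. Columns are A1, A2, A3, A4, A5; row i has aⱼ where attribute j ∈ Ri, else bᵢⱼ.
Initial tableau (one row per fragment):
  row 1: a1 b12 b13 a4 b15
  row 2: b21 a2 a3 b24 b25
  row 3: a1 a2 a3 b34 a5
Rows 1 and 3 agree on A1; apply A1→A2, A3 and equate their A2, A3 entries.
Rows 1 and 2 agree on A2, A3; apply A2, A3→A1 and equate their A1 entries.
Rows 1 and 2 agree on A3; apply A3→A2, A5 and equate their A2, A5 entries.
Rows 1 and 3 agree on A3; apply A3→A2, A5 and equate their A2, A5 entries.
Row 1 is now all distinguished symbols — the join is lossless.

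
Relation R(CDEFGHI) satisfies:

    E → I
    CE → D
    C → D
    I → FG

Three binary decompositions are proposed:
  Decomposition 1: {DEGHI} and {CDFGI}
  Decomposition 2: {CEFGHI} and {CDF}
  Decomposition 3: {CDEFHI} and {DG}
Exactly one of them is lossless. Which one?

Decomposition 1: common = {DGI}, closure = {DFGI} → lossy.
Decomposition 2: common = {CF}, closure = {CDF} → lossless.
Decomposition 3: common = {D}, closure = {D} → lossy.

Decomposition 2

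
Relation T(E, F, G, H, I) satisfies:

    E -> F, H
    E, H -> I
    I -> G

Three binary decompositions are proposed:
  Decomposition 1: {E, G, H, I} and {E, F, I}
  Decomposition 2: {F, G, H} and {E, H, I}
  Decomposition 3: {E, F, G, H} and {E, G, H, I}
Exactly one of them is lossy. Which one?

Decomposition 2

Decomposition 1: common = {E, I}, closure = {E, F, G, H, I} → lossless.
Decomposition 2: common = {H}, closure = {H} → lossy.
Decomposition 3: common = {E, G, H}, closure = {E, F, G, H, I} → lossless.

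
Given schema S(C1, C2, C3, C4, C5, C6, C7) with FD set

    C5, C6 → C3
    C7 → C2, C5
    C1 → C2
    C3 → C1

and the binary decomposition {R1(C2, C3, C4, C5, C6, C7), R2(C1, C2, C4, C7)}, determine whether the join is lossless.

No

Common attributes: R1 ∩ R2 = {C2, C4, C7}.
Closure of {C2, C4, C7}: C7 → C2, C5 applies, adding C5. So (C2, C4, C7)⁺ = {C2, C4, C5, C7}.
The closure contains neither all of R1 = {C2, C3, C4, C5, C6, C7} nor all of R2 = {C1, C2, C4, C7}, so the common attributes are not a superkey of either fragment. The join is lossy.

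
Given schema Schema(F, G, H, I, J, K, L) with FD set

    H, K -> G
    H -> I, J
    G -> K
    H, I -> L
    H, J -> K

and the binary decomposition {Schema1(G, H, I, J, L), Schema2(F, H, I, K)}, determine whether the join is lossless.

Yes

Common attributes: Schema1 ∩ Schema2 = {H, I}.
Closure of {H, I}: H → I, J applies, adding J; H, I → L applies, adding L; H, J → K applies, adding K; H, K → G applies, adding G. So (H, I)⁺ = {G, H, I, J, K, L}.
This closure contains every attribute of Schema1, so Schema1 ∩ Schema2 → Schema1. The join is lossless.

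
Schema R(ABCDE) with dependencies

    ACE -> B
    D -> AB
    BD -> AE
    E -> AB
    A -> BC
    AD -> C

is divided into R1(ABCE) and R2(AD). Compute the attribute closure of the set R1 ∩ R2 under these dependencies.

ABC

R1 ∩ R2 = {A}.
A → BC applies, adding BC
Closure: {ABC}.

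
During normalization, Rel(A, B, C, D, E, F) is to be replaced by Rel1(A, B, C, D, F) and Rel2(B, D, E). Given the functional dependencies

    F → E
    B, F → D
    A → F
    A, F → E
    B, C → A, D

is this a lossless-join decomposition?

Common attributes: Rel1 ∩ Rel2 = {B, D}.
No dependency enlarges {B, D}, so (B, D)⁺ = {B, D}.
The closure contains neither all of Rel1 = {A, B, C, D, F} nor all of Rel2 = {B, D, E}, so the common attributes are not a superkey of either fragment. The join is lossy.

No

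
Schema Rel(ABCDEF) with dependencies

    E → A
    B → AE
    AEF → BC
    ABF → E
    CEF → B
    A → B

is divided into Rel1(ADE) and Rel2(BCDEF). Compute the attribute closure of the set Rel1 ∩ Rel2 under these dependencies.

ABDE

Rel1 ∩ Rel2 = {DE}.
E → A applies, adding A
A → B applies, adding B
Closure: {ABDE}.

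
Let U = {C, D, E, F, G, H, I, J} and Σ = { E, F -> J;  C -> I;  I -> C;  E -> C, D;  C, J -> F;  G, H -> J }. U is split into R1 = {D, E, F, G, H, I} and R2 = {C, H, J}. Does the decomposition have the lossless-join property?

Common attributes: R1 ∩ R2 = {H}.
No dependency enlarges {H}, so (H)⁺ = {H}.
The closure contains neither all of R1 = {D, E, F, G, H, I} nor all of R2 = {C, H, J}, so the common attributes are not a superkey of either fragment. The join is lossy.

No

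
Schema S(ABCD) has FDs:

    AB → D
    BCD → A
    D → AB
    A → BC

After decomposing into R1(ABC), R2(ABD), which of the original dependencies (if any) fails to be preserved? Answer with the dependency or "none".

AB → D lies within R2.
BCD → A: restricted closure across fragments reaches A.
D → AB lies within R2.
A → BC lies within R1.
Every dependency is enforceable on the fragments, so the decomposition is dependency-preserving.

none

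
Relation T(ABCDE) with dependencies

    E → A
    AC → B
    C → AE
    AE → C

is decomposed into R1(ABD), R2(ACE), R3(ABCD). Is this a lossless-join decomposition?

Yes

Chase test. Columns are ABCDE; row i has aⱼ where attribute j ∈ Ri, else bᵢⱼ.
Initial tableau (one row per fragment):
  row 1: a1 a2 b13 a4 b15
  row 2: a1 b22 a3 b24 a5
  row 3: a1 a2 a3 a4 b35
Rows 2 and 3 agree on AC; apply AC→B and equate their B entries.
Rows 2 and 3 agree on C; apply C→AE and equate their AE entries.
Row 3 is now all distinguished symbols — the join is lossless.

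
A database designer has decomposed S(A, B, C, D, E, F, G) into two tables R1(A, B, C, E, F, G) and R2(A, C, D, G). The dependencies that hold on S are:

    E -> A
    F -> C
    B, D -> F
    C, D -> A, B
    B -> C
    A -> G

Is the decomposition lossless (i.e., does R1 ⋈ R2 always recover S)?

Common attributes: R1 ∩ R2 = {A, C, G}.
No dependency enlarges {A, C, G}, so (A, C, G)⁺ = {A, C, G}.
The closure contains neither all of R1 = {A, B, C, E, F, G} nor all of R2 = {A, C, D, G}, so the common attributes are not a superkey of either fragment. The join is lossy.

No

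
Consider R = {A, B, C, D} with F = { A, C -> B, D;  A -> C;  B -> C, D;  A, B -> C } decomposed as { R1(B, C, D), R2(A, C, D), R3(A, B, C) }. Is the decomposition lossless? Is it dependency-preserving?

Lossless test (chase): Rows 2 and 3 agree on A, C; apply A, C→B, D and equate their B, D entries. Row 2 is now all distinguished symbols — the join is lossless.
Dependency preservation: A, C → B, D is not contained in any single fragment, but the restricted closure of its left-hand side across the fragments still reaches the right-hand side; the remaining FDs each lie inside some fragment. All dependencies are preserved.

lossless and dependency-preserving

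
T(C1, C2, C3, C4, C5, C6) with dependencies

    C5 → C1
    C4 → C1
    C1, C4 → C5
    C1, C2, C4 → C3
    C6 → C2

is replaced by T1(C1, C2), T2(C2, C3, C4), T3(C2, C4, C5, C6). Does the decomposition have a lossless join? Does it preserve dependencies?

Lossless test (chase): Rows 2 and 3 agree on C4; apply C4→C1 and equate their C1 entries. Rows 2 and 3 agree on C1, C4; apply C1, C4→C5 and equate their C5 entries. Rows 2 and 3 agree on C1, C2, C4; apply C1, C2, C4→C3 and equate their C3 entries. No row becomes fully distinguished — the join is lossy.
Dependency preservation: the restricted closure of {C5} across the fragments never reaches {C1}, so C5 → C1 cannot be enforced without a join — not preserved.

lossy and not dependency-preserving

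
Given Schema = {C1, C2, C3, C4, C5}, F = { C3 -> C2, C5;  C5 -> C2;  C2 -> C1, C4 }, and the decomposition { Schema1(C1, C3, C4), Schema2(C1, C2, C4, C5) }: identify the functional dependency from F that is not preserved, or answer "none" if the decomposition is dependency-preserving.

Check C3 → C2, C5: no single fragment contains all of {C2, C3, C5}, and the restricted closure of {C3} across the fragments never reaches {C2, C5}.
C5 → C2 is preserved.
C2 → C1, C4 is preserved.

C3 -> C2, C5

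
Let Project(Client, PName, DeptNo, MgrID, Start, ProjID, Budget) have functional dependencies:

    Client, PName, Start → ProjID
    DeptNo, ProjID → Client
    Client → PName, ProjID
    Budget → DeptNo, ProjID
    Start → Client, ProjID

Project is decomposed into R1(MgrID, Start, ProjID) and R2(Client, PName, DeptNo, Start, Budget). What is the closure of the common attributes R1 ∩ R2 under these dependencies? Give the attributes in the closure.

Client, PName, Start, ProjID

R1 ∩ R2 = {Start}.
Start → Client, ProjID applies, adding Client, ProjID
Client → PName, ProjID applies, adding PName
Closure: {Client, PName, Start, ProjID}.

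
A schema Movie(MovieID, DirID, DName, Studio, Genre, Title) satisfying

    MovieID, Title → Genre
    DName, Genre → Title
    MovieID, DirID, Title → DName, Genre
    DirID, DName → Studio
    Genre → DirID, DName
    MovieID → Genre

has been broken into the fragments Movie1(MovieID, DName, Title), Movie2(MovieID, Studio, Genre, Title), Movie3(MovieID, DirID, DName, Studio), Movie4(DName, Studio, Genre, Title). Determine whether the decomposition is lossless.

Yes

Chase test. Columns are MovieID, DirID, DName, Studio, Genre, Title; row i has aⱼ where attribute j ∈ Moviei, else bᵢⱼ.
Initial tableau (one row per fragment):
  row 1: a1 b12 a3 b14 b15 a6
  row 2: a1 b22 b23 a4 a5 a6
  row 3: a1 a2 a3 a4 b35 b36
  row 4: b41 b42 a3 a4 a5 a6
Rows 1 and 2 agree on MovieID, Title; apply MovieID, Title→Genre and equate their Genre entries.
Rows 1 and 2 agree on Genre; apply Genre→DirID, DName and equate their DirID, DName entries.
Rows 1 and 4 agree on Genre; apply Genre→DirID, DName and equate their DirID, DName entries.
Rows 1 and 3 agree on MovieID; apply MovieID→Genre and equate their Genre entries.
Rows 1 and 3 agree on DName, Genre; apply DName, Genre→Title and equate their Title entries.
Rows 1 and 2 agree on DirID, DName; apply DirID, DName→Studio and equate their Studio entries.
Rows 1 and 3 agree on Genre; apply Genre→DirID, DName and equate their DirID, DName entries.
Row 1 is now all distinguished symbols — the join is lossless.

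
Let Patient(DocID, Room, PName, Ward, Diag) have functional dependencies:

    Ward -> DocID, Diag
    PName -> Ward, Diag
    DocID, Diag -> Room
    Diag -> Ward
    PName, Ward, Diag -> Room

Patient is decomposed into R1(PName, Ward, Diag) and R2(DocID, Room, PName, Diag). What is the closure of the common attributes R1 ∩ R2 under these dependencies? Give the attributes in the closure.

DocID, Room, PName, Ward, Diag

R1 ∩ R2 = {PName, Diag}.
PName → Ward, Diag applies, adding Ward
PName, Ward, Diag → Room applies, adding Room
Ward → DocID, Diag applies, adding DocID
Closure: {DocID, Room, PName, Ward, Diag}.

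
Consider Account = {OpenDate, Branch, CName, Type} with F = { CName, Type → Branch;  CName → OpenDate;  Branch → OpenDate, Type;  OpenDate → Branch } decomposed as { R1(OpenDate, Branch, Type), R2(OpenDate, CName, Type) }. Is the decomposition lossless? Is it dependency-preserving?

Lossless test: (OpenDate, Type)⁺ = {OpenDate, Branch, Type}, which contains all of one fragment — lossless.
Dependency preservation: CName, Type → Branch is not contained in any single fragment, but the restricted closure of its left-hand side across the fragments still reaches the right-hand side; the remaining FDs each lie inside some fragment. All dependencies are preserved.

lossless and dependency-preserving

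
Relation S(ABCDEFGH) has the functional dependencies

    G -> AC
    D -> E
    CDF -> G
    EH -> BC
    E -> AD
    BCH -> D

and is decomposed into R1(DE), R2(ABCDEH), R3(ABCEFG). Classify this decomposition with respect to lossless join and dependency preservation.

Lossless test (chase): Rows 1 and 2 agree on E; apply E→AD and equate their AD entries. Rows 1 and 3 agree on E; apply E→AD and equate their AD entries. No row becomes fully distinguished — the join is lossy.
Dependency preservation: CDF → G is not contained in any single fragment, but the restricted closure of its left-hand side across the fragments still reaches the right-hand side; the remaining FDs each lie inside some fragment. All dependencies are preserved.

lossy but dependency-preserving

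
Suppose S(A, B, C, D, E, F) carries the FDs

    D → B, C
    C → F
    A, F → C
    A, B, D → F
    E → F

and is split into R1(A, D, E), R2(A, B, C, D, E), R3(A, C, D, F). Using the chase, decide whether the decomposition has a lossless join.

Yes

Chase test. Columns are A, B, C, D, E, F; row i has aⱼ where attribute j ∈ Ri, else bᵢⱼ.
Initial tableau (one row per fragment):
  row 1: a1 b12 b13 a4 a5 b16
  row 2: a1 a2 a3 a4 a5 b26
  row 3: a1 b32 a3 a4 b35 a6
Rows 1 and 2 agree on D; apply D→B, C and equate their B, C entries.
Rows 1 and 3 agree on D; apply D→B, C and equate their B, C entries.
Rows 1 and 2 agree on C; apply C→F and equate their F entries.
Rows 1 and 3 agree on C; apply C→F and equate their F entries.
Row 1 is now all distinguished symbols — the join is lossless.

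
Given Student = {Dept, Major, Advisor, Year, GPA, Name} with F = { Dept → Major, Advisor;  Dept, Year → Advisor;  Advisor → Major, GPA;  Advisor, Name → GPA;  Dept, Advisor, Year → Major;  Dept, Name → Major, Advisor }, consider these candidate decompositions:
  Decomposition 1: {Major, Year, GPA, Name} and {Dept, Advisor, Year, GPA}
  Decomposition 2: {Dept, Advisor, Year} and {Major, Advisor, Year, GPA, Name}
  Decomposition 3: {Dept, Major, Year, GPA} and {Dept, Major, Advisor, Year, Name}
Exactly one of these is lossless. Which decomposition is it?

Decomposition 3

Decomposition 1: common = {Year, GPA}, closure = {Year, GPA} → lossy.
Decomposition 2: common = {Advisor, Year}, closure = {Major, Advisor, Year, GPA} → lossy.
Decomposition 3: common = {Dept, Major, Year}, closure = {Dept, Major, Advisor, Year, GPA} → lossless.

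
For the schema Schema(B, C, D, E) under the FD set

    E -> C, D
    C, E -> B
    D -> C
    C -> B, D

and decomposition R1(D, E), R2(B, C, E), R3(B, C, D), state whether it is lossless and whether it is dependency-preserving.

lossless and dependency-preserving

Lossless test (chase): Rows 1 and 2 agree on E; apply E→C, D and equate their C, D entries. Rows 1 and 2 agree on C, E; apply C, E→B and equate their B entries. Row 1 is now all distinguished symbols — the join is lossless.
Dependency preservation: E → C, D is not contained in any single fragment, but the restricted closure of its left-hand side across the fragments still reaches the right-hand side; the remaining FDs each lie inside some fragment. All dependencies are preserved.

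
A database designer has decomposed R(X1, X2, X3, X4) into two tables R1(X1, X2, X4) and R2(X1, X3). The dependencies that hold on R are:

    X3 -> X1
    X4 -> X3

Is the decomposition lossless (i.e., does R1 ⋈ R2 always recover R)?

Common attributes: R1 ∩ R2 = {X1}.
No dependency enlarges {X1}, so (X1)⁺ = {X1}.
The closure contains neither all of R1 = {X1, X2, X4} nor all of R2 = {X1, X3}, so the common attributes are not a superkey of either fragment. The join is lossy.

No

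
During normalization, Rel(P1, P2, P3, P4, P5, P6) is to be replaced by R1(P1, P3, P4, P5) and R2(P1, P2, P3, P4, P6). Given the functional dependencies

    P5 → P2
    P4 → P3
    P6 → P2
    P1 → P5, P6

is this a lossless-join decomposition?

Common attributes: R1 ∩ R2 = {P1, P3, P4}.
Closure of {P1, P3, P4}: P1 → P5, P6 applies, adding P5, P6; P5 → P2 applies, adding P2. So (P1, P3, P4)⁺ = {P1, P2, P3, P4, P5, P6}.
This closure contains every attribute of R1, so R1 ∩ R2 → R1. The join is lossless.

Yes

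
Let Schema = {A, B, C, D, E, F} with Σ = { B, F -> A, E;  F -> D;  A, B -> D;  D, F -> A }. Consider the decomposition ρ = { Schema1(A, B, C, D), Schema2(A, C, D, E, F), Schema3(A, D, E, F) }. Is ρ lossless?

Chase test. Columns are A, B, C, D, E, F; row i has aⱼ where attribute j ∈ Schemai, else bᵢⱼ.
Initial tableau (one row per fragment):
  row 1: a1 a2 a3 a4 b15 b16
  row 2: a1 b22 a3 a4 a5 a6
  row 3: a1 b32 b33 a4 a5 a6
No row becomes fully distinguished — the join is lossy.

No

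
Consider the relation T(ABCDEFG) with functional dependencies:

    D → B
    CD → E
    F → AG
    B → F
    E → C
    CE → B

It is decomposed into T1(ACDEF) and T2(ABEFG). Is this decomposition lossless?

Yes

Common attributes: T1 ∩ T2 = {AEF}.
Closure of {AEF}: F → AG applies, adding G; E → C applies, adding C; CE → B applies, adding B. So (AEF)⁺ = {ABCEFG}.
This closure contains every attribute of T2, so T1 ∩ T2 → T2. The join is lossless.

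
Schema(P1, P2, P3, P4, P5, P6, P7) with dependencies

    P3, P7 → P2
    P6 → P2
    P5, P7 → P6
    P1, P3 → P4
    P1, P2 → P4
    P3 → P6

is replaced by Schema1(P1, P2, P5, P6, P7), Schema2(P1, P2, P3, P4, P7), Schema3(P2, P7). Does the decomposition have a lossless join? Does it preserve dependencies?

Lossless test (chase): Rows 1 and 2 agree on P1, P2; apply P1, P2→P4 and equate their P4 entries. No row becomes fully distinguished — the join is lossy.
Dependency preservation: the restricted closure of {P3} across the fragments never reaches {P6}, so P3 → P6 cannot be enforced without a join — not preserved.

lossy and not dependency-preserving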